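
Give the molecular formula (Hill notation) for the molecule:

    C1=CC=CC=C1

Heavy atoms from the SMILES: 6 C.
Implicit hydrogens by atom environment:
  6 × C (aromatic): 1 H each → 6
  Total hydrogens = 6.
Molecular formula: C6H6

C6H6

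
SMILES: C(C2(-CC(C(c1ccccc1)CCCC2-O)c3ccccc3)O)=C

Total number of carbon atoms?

22

The symbol for carbon appears 22 times in the SMILES. Lowercase c denotes aromatic carbon and counts toward C.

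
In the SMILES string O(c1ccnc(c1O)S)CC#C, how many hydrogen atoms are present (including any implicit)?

7

Hydrogens are implicit in SMILES; fill each atom to its normal valence:
  3 × C (aromatic): no H
  2 × C (aromatic): 1 H each → 2
  1 × C: 2 H
  1 × C: 1 H
  1 × C: no H
  1 × N (aromatic): no H
  1 × O: 1 H
  1 × O: no H
  1 × S: 1 H
  Total hydrogens = 7.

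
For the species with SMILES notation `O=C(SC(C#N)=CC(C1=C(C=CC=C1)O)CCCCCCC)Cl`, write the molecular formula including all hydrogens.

C18H22ClNO2S

Heavy atoms from the SMILES: 18 C, 1 Cl, 1 N, 2 O, 1 S.
Implicit hydrogens by atom environment:
  6 × C: 2 H each → 12
  4 × C (aromatic): 1 H each → 4
  3 × C: no H
  2 × C: 1 H each → 2
  2 × C (aromatic): no H
  1 × C: 3 H
  1 × Cl: no H
  1 × N: no H
  1 × O: 1 H
  1 × O: no H
  1 × S: no H
  Total hydrogens = 22.
Molecular formula: C18H22ClNO2S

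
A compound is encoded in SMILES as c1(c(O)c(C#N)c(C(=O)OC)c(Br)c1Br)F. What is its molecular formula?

Heavy atoms from the SMILES: 2 Br, 9 C, 1 F, 1 N, 3 O.
Implicit hydrogens by atom environment:
  6 × C (aromatic): no H
  2 × Br: no H
  2 × C: no H
  2 × O: no H
  1 × C: 3 H
  1 × F: no H
  1 × N: no H
  1 × O: 1 H
  Total hydrogens = 4.
Molecular formula: C9H4Br2FNO3

C9H4Br2FNO3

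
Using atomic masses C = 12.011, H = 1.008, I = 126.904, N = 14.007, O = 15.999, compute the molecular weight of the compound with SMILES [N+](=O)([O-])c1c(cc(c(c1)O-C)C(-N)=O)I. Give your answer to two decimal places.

322.06

Molecular formula: C8H7IN2O4.
M = 8×12.011 + 7×1.008 + 1×126.904 + 2×14.007 + 4×15.999 = 322.06 g/mol.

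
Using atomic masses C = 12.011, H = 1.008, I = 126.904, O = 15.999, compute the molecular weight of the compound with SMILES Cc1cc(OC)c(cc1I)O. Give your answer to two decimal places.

264.06

Molecular formula: C8H9IO2.
M = 8×12.011 + 9×1.008 + 1×126.904 + 2×15.999 = 264.06 g/mol.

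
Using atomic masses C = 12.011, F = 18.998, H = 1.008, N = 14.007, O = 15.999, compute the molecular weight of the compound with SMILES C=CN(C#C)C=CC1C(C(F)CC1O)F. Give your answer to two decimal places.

213.23

Molecular formula: C11H13F2NO.
M = 11×12.011 + 2×18.998 + 13×1.008 + 1×14.007 + 1×15.999 = 213.23 g/mol.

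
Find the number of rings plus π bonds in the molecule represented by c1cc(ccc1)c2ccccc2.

Molecular formula from the SMILES: C12H10.
DoU = (2C + 2 + N − H − X)/2 = (2·12 + 2 + 0 − 10 − 0)/2 = 16/2 = 8.
(Structurally: 2 ring(s) + 6 π bond(s) = 8.)

8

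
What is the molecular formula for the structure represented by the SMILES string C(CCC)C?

C5H12

Heavy atoms from the SMILES: 5 C.
Implicit hydrogens by atom environment:
  3 × C: 2 H each → 6
  2 × C: 3 H each → 6
  Total hydrogens = 12.
Molecular formula: C5H12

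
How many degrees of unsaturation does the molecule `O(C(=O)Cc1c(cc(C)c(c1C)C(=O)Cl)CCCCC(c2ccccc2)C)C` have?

Molecular formula from the SMILES: C24H29ClO3.
DoU = (2C + 2 + N − H − X)/2 = (2·24 + 2 + 0 − 29 − 1)/2 = 20/2 = 10.
(Structurally: 2 ring(s) + 8 π bond(s) = 10.)

10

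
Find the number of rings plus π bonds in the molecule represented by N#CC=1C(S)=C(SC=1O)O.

5

Molecular formula from the SMILES: C5H3NO2S2.
DoU = (2C + 2 + N − H − X)/2 = (2·5 + 2 + 1 − 3 − 0)/2 = 10/2 = 5.
(Structurally: 1 ring(s) + 4 π bond(s) = 5.)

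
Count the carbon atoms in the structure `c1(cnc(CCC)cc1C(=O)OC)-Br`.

The symbol for carbon appears 10 times in the SMILES. Lowercase c denotes aromatic carbon and counts toward C.

10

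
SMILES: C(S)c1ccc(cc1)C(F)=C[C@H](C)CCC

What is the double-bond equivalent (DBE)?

5

Molecular formula from the SMILES: C14H19FS.
DoU = (2C + 2 + N − H − X)/2 = (2·14 + 2 + 0 − 19 − 1)/2 = 10/2 = 5.
(Structurally: 1 ring(s) + 4 π bond(s) = 5.)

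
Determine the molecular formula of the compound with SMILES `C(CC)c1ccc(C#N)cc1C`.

Heavy atoms from the SMILES: 11 C, 1 N.
Implicit hydrogens by atom environment:
  3 × C (aromatic): 1 H each → 3
  3 × C (aromatic): no H
  2 × C: 3 H each → 6
  2 × C: 2 H each → 4
  1 × C: no H
  1 × N: no H
  Total hydrogens = 13.
Molecular formula: C11H13N

C11H13N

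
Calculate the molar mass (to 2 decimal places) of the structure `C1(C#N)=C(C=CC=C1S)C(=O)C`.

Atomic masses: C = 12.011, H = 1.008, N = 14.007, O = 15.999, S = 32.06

177.22

Molecular formula: C9H7NOS.
M = 9×12.011 + 7×1.008 + 1×14.007 + 1×15.999 + 1×32.06 = 177.22 g/mol.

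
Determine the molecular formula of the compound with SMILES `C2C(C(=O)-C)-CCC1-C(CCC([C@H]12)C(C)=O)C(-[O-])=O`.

Heavy atoms from the SMILES: 15 C, 4 O.
Implicit hydrogens by atom environment:
  5 × C: 2 H each → 10
  5 × C: 1 H each → 5
  3 × C: no H
  3 × O: no H
  2 × C: 3 H each → 6
  1 × O (charge -1): no H
  Total hydrogens = 21.
Net charge -1.
Molecular formula: C15H21O4-

C15H21O4-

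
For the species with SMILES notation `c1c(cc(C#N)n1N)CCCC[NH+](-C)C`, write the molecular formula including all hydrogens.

C11H19N4+

Heavy atoms from the SMILES: 11 C, 4 N.
Implicit hydrogens by atom environment:
  4 × C: 2 H each → 8
  2 × C: 3 H each → 6
  2 × C (aromatic): 1 H each → 2
  2 × C (aromatic): no H
  1 × C: no H
  1 × N: 2 H
  1 × N (charge +1): 1 H
  1 × N (aromatic): no H
  1 × N: no H
  Total hydrogens = 19.
Net charge +1.
Molecular formula: C11H19N4+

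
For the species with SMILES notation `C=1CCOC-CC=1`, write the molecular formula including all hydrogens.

Heavy atoms from the SMILES: 6 C, 1 O.
Implicit hydrogens by atom environment:
  4 × C: 2 H each → 8
  2 × C: 1 H each → 2
  1 × O: no H
  Total hydrogens = 10.
Molecular formula: C6H10O

C6H10O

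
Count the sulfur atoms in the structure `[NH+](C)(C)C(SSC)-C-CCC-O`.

The symbol for sulfur appears 2 times in the SMILES.

2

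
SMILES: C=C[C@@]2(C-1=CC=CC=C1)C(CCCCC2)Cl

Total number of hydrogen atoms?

19

Hydrogens are implicit in SMILES; fill each atom to its normal valence:
  6 × C: 2 H each → 12
  5 × C (aromatic): 1 H each → 5
  2 × C: 1 H each → 2
  1 × C: no H
  1 × C (aromatic): no H
  1 × Cl: no H
  Total hydrogens = 19.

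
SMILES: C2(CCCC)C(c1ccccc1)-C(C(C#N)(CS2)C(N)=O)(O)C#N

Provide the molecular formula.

Heavy atoms from the SMILES: 18 C, 3 N, 2 O, 1 S.
Implicit hydrogens by atom environment:
  5 × C (aromatic): 1 H each → 5
  5 × C: no H
  4 × C: 2 H each → 8
  2 × C: 1 H each → 2
  2 × N: no H
  1 × C: 3 H
  1 × C (aromatic): no H
  1 × N: 2 H
  1 × O: 1 H
  1 × O: no H
  1 × S: no H
  Total hydrogens = 21.
Molecular formula: C18H21N3O2S

C18H21N3O2S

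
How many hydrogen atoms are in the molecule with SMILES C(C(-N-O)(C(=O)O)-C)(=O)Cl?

6

Hydrogens are implicit in SMILES; fill each atom to its normal valence:
  3 × C: no H
  2 × O: 1 H each → 2
  2 × O: no H
  1 × C: 3 H
  1 × Cl: no H
  1 × N: 1 H
  Total hydrogens = 6.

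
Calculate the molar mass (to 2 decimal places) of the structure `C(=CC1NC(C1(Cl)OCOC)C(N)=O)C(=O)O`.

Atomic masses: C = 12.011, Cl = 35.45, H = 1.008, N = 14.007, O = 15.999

Molecular formula: C9H13ClN2O5.
M = 9×12.011 + 1×35.45 + 13×1.008 + 2×14.007 + 5×15.999 = 264.66 g/mol.

264.66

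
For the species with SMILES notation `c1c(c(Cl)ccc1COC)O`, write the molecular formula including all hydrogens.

Heavy atoms from the SMILES: 8 C, 1 Cl, 2 O.
Implicit hydrogens by atom environment:
  3 × C (aromatic): 1 H each → 3
  3 × C (aromatic): no H
  1 × C: 3 H
  1 × C: 2 H
  1 × Cl: no H
  1 × O: 1 H
  1 × O: no H
  Total hydrogens = 9.
Molecular formula: C8H9ClO2

C8H9ClO2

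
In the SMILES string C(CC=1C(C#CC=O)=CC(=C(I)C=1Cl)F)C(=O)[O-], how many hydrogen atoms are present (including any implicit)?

6

Hydrogens are implicit in SMILES; fill each atom to its normal valence:
  5 × C (aromatic): no H
  3 × C: no H
  2 × C: 2 H each → 4
  2 × O: no H
  1 × C (aromatic): 1 H
  1 × C: 1 H
  1 × Cl: no H
  1 × F: no H
  1 × I: no H
  1 × O (charge -1): no H
  Total hydrogens = 6.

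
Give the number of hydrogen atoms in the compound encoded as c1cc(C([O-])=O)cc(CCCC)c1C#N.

Hydrogens are implicit in SMILES; fill each atom to its normal valence:
  3 × C: 2 H each → 6
  3 × C (aromatic): 1 H each → 3
  3 × C (aromatic): no H
  2 × C: no H
  1 × C: 3 H
  1 × N: no H
  1 × O: no H
  1 × O (charge -1): no H
  Total hydrogens = 12.

12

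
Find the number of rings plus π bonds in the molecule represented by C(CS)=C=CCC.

2

Molecular formula from the SMILES: C6H10S.
DoU = (2C + 2 + N − H − X)/2 = (2·6 + 2 + 0 − 10 − 0)/2 = 4/2 = 2.
(Structurally: 0 ring(s) + 2 π bond(s) = 2.)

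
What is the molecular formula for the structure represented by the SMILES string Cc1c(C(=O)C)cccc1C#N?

Heavy atoms from the SMILES: 10 C, 1 N, 1 O.
Implicit hydrogens by atom environment:
  3 × C (aromatic): 1 H each → 3
  3 × C (aromatic): no H
  2 × C: 3 H each → 6
  2 × C: no H
  1 × N: no H
  1 × O: no H
  Total hydrogens = 9.
Molecular formula: C10H9NO

C10H9NO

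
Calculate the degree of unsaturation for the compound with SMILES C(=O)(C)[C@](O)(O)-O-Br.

1

Molecular formula from the SMILES: C3H5BrO4.
DoU = (2C + 2 + N − H − X)/2 = (2·3 + 2 + 0 − 5 − 1)/2 = 2/2 = 1.
(Structurally: 0 ring(s) + 1 π bond(s) = 1.)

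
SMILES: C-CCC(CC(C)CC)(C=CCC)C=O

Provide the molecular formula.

Heavy atoms from the SMILES: 14 C, 1 O.
Implicit hydrogens by atom environment:
  5 × C: 2 H each → 10
  4 × C: 3 H each → 12
  4 × C: 1 H each → 4
  1 × C: no H
  1 × O: no H
  Total hydrogens = 26.
Molecular formula: C14H26O

C14H26O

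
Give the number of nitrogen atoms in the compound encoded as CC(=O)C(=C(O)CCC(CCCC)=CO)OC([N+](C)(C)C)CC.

The symbol for nitrogen appears 1 time in the SMILES.

1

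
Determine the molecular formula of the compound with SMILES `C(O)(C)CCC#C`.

Heavy atoms from the SMILES: 6 C, 1 O.
Implicit hydrogens by atom environment:
  2 × C: 2 H each → 4
  2 × C: 1 H each → 2
  1 × C: 3 H
  1 × C: no H
  1 × O: 1 H
  Total hydrogens = 10.
Molecular formula: C6H10O

C6H10O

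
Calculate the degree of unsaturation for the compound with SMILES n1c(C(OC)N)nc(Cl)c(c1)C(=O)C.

5

Molecular formula from the SMILES: C8H10ClN3O2.
DoU = (2C + 2 + N − H − X)/2 = (2·8 + 2 + 3 − 10 − 1)/2 = 10/2 = 5.
(Structurally: 1 ring(s) + 4 π bond(s) = 5.)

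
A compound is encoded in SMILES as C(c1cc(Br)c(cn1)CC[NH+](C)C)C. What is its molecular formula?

C11H18BrN2+

Heavy atoms from the SMILES: 1 Br, 11 C, 2 N.
Implicit hydrogens by atom environment:
  3 × C: 3 H each → 9
  3 × C: 2 H each → 6
  3 × C (aromatic): no H
  2 × C (aromatic): 1 H each → 2
  1 × Br: no H
  1 × N (charge +1): 1 H
  1 × N (aromatic): no H
  Total hydrogens = 18.
Net charge +1.
Molecular formula: C11H18BrN2+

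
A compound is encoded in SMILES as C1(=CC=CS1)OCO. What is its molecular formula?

C5H6O2S

Heavy atoms from the SMILES: 5 C, 2 O, 1 S.
Implicit hydrogens by atom environment:
  3 × C (aromatic): 1 H each → 3
  1 × C: 2 H
  1 × C (aromatic): no H
  1 × O: 1 H
  1 × O: no H
  1 × S (aromatic): no H
  Total hydrogens = 6.
Molecular formula: C5H6O2S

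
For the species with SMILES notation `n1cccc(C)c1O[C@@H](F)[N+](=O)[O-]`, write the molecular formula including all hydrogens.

C7H7FN2O3

Heavy atoms from the SMILES: 7 C, 1 F, 2 N, 3 O.
Implicit hydrogens by atom environment:
  3 × C (aromatic): 1 H each → 3
  2 × C (aromatic): no H
  2 × O: no H
  1 × C: 3 H
  1 × C: 1 H
  1 × F: no H
  1 × N (aromatic): no H
  1 × N (charge +1): no H
  1 × O (charge -1): no H
  Total hydrogens = 7.
Molecular formula: C7H7FN2O3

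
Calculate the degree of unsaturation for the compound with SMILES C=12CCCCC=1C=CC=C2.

Molecular formula from the SMILES: C10H12.
DoU = (2C + 2 + N − H − X)/2 = (2·10 + 2 + 0 − 12 − 0)/2 = 10/2 = 5.
(Structurally: 2 ring(s) + 3 π bond(s) = 5.)

5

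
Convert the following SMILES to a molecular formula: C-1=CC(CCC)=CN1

Heavy atoms from the SMILES: 7 C, 1 N.
Implicit hydrogens by atom environment:
  3 × C (aromatic): 1 H each → 3
  2 × C: 2 H each → 4
  1 × C: 3 H
  1 × C (aromatic): no H
  1 × N (aromatic): 1 H
  Total hydrogens = 11.
Molecular formula: C7H11N

C7H11N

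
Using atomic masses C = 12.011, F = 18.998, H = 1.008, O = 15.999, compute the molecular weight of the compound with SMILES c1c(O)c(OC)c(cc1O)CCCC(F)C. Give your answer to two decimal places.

228.26

Molecular formula: C12H17FO3.
M = 12×12.011 + 1×18.998 + 17×1.008 + 3×15.999 = 228.26 g/mol.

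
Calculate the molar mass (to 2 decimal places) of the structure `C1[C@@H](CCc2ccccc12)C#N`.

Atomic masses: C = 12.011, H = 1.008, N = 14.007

157.22

Molecular formula: C11H11N.
M = 11×12.011 + 11×1.008 + 1×14.007 = 157.22 g/mol.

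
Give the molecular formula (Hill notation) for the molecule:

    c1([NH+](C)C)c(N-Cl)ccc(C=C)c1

Heavy atoms from the SMILES: 10 C, 1 Cl, 2 N.
Implicit hydrogens by atom environment:
  3 × C (aromatic): 1 H each → 3
  3 × C (aromatic): no H
  2 × C: 3 H each → 6
  1 × C: 2 H
  1 × C: 1 H
  1 × Cl: no H
  1 × N: 1 H
  1 × N (charge +1): 1 H
  Total hydrogens = 14.
Net charge +1.
Molecular formula: C10H14ClN2+

C10H14ClN2+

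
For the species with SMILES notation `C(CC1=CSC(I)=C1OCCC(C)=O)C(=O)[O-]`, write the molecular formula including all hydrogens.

Heavy atoms from the SMILES: 11 C, 1 I, 4 O, 1 S.
Implicit hydrogens by atom environment:
  4 × C: 2 H each → 8
  3 × C (aromatic): no H
  3 × O: no H
  2 × C: no H
  1 × C: 3 H
  1 × C (aromatic): 1 H
  1 × I: no H
  1 × O (charge -1): no H
  1 × S (aromatic): no H
  Total hydrogens = 12.
Net charge -1.
Molecular formula: C11H12IO4S-

C11H12IO4S-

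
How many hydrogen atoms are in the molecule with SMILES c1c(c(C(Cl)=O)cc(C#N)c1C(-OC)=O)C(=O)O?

6

Hydrogens are implicit in SMILES; fill each atom to its normal valence:
  4 × C (aromatic): no H
  4 × C: no H
  4 × O: no H
  2 × C (aromatic): 1 H each → 2
  1 × C: 3 H
  1 × Cl: no H
  1 × N: no H
  1 × O: 1 H
  Total hydrogens = 6.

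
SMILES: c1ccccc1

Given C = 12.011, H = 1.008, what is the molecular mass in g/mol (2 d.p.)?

78.11

Molecular formula: C6H6.
M = 6×12.011 + 6×1.008 = 78.11 g/mol.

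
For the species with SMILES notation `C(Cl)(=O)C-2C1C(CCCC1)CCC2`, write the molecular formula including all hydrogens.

C11H17ClO

Heavy atoms from the SMILES: 11 C, 1 Cl, 1 O.
Implicit hydrogens by atom environment:
  7 × C: 2 H each → 14
  3 × C: 1 H each → 3
  1 × C: no H
  1 × Cl: no H
  1 × O: no H
  Total hydrogens = 17.
Molecular formula: C11H17ClO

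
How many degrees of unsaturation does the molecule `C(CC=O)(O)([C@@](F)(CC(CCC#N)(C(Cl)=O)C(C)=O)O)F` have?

5

Molecular formula from the SMILES: C12H14ClF2NO5.
DoU = (2C + 2 + N − H − X)/2 = (2·12 + 2 + 1 − 14 − 3)/2 = 10/2 = 5.
(Structurally: 0 ring(s) + 5 π bond(s) = 5.)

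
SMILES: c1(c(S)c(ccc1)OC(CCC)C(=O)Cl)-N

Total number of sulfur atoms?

The symbol for sulfur appears 1 time in the SMILES.

1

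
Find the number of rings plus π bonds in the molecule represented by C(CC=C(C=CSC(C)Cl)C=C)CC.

Molecular formula from the SMILES: C12H19ClS.
DoU = (2C + 2 + N − H − X)/2 = (2·12 + 2 + 0 − 19 − 1)/2 = 6/2 = 3.
(Structurally: 0 ring(s) + 3 π bond(s) = 3.)

3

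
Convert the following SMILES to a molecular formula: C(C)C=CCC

C6H12

Heavy atoms from the SMILES: 6 C.
Implicit hydrogens by atom environment:
  2 × C: 3 H each → 6
  2 × C: 2 H each → 4
  2 × C: 1 H each → 2
  Total hydrogens = 12.
Molecular formula: C6H12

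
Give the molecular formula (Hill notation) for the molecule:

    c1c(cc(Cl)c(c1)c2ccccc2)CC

C14H13Cl

Heavy atoms from the SMILES: 14 C, 1 Cl.
Implicit hydrogens by atom environment:
  8 × C (aromatic): 1 H each → 8
  4 × C (aromatic): no H
  1 × C: 3 H
  1 × C: 2 H
  1 × Cl: no H
  Total hydrogens = 13.
Molecular formula: C14H13Cl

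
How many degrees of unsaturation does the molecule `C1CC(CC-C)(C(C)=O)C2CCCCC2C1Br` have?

3

Molecular formula from the SMILES: C15H25BrO.
DoU = (2C + 2 + N − H − X)/2 = (2·15 + 2 + 0 − 25 − 1)/2 = 6/2 = 3.
(Structurally: 2 ring(s) + 1 π bond(s) = 3.)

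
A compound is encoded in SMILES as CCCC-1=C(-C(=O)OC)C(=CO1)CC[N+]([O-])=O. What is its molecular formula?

Heavy atoms from the SMILES: 11 C, 1 N, 5 O.
Implicit hydrogens by atom environment:
  4 × C: 2 H each → 8
  3 × C (aromatic): no H
  3 × O: no H
  2 × C: 3 H each → 6
  1 × C (aromatic): 1 H
  1 × C: no H
  1 × N (charge +1): no H
  1 × O (aromatic): no H
  1 × O (charge -1): no H
  Total hydrogens = 15.
Molecular formula: C11H15NO5

C11H15NO5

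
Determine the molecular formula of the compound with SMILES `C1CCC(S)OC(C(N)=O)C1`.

Heavy atoms from the SMILES: 7 C, 1 N, 2 O, 1 S.
Implicit hydrogens by atom environment:
  4 × C: 2 H each → 8
  2 × C: 1 H each → 2
  2 × O: no H
  1 × C: no H
  1 × N: 2 H
  1 × S: 1 H
  Total hydrogens = 13.
Molecular formula: C7H13NO2S

C7H13NO2S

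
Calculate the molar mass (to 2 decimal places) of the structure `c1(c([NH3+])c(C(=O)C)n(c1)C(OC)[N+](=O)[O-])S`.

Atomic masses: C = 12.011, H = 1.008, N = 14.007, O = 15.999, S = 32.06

Molecular formula: C8H12N3O4S+.
M = 8×12.011 + 12×1.008 + 3×14.007 + 4×15.999 + 1×32.06 = 246.26 g/mol.

246.26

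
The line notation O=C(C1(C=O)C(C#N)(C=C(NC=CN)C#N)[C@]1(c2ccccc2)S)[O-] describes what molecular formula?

C17H13N4O3S-

Heavy atoms from the SMILES: 17 C, 4 N, 3 O, 1 S.
Implicit hydrogens by atom environment:
  7 × C: no H
  5 × C (aromatic): 1 H each → 5
  4 × C: 1 H each → 4
  2 × N: no H
  2 × O: no H
  1 × C (aromatic): no H
  1 × N: 2 H
  1 × N: 1 H
  1 × O (charge -1): no H
  1 × S: 1 H
  Total hydrogens = 13.
Net charge -1.
Molecular formula: C17H13N4O3S-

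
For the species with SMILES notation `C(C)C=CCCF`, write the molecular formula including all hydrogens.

C6H11F

Heavy atoms from the SMILES: 6 C, 1 F.
Implicit hydrogens by atom environment:
  3 × C: 2 H each → 6
  2 × C: 1 H each → 2
  1 × C: 3 H
  1 × F: no H
  Total hydrogens = 11.
Molecular formula: C6H11F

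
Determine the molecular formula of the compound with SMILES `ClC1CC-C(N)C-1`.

C5H10ClN

Heavy atoms from the SMILES: 5 C, 1 Cl, 1 N.
Implicit hydrogens by atom environment:
  3 × C: 2 H each → 6
  2 × C: 1 H each → 2
  1 × Cl: no H
  1 × N: 2 H
  Total hydrogens = 10.
Molecular formula: C5H10ClN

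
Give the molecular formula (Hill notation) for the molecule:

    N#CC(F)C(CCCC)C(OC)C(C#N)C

C12H19FN2O

Heavy atoms from the SMILES: 12 C, 1 F, 2 N, 1 O.
Implicit hydrogens by atom environment:
  4 × C: 1 H each → 4
  3 × C: 3 H each → 9
  3 × C: 2 H each → 6
  2 × C: no H
  2 × N: no H
  1 × F: no H
  1 × O: no H
  Total hydrogens = 19.
Molecular formula: C12H19FN2O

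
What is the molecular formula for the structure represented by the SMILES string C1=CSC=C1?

Heavy atoms from the SMILES: 4 C, 1 S.
Implicit hydrogens by atom environment:
  4 × C (aromatic): 1 H each → 4
  1 × S (aromatic): no H
  Total hydrogens = 4.
Molecular formula: C4H4S

C4H4S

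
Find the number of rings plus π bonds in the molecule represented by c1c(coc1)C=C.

4

Molecular formula from the SMILES: C6H6O.
DoU = (2C + 2 + N − H − X)/2 = (2·6 + 2 + 0 − 6 − 0)/2 = 8/2 = 4.
(Structurally: 1 ring(s) + 3 π bond(s) = 4.)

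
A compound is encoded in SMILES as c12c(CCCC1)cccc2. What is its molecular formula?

Heavy atoms from the SMILES: 10 C.
Implicit hydrogens by atom environment:
  4 × C: 2 H each → 8
  4 × C (aromatic): 1 H each → 4
  2 × C (aromatic): no H
  Total hydrogens = 12.
Molecular formula: C10H12

C10H12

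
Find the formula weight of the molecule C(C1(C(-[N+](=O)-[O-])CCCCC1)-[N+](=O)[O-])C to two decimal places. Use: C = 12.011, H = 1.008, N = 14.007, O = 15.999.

216.24

Molecular formula: C9H16N2O4.
M = 9×12.011 + 16×1.008 + 2×14.007 + 4×15.999 = 216.24 g/mol.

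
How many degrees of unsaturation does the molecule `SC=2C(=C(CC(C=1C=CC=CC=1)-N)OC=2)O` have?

7

Molecular formula from the SMILES: C12H13NO2S.
DoU = (2C + 2 + N − H − X)/2 = (2·12 + 2 + 1 − 13 − 0)/2 = 14/2 = 7.
(Structurally: 2 ring(s) + 5 π bond(s) = 7.)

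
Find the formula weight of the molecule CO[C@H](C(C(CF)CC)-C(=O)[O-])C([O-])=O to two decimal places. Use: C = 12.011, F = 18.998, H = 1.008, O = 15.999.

Molecular formula: [C9H13FO5]2-.
M = 9×12.011 + 1×18.998 + 13×1.008 + 5×15.999 = 220.20 g/mol.

220.20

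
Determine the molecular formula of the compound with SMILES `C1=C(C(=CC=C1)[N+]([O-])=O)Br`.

C6H4BrNO2

Heavy atoms from the SMILES: 1 Br, 6 C, 1 N, 2 O.
Implicit hydrogens by atom environment:
  4 × C (aromatic): 1 H each → 4
  2 × C (aromatic): no H
  1 × Br: no H
  1 × N (charge +1): no H
  1 × O: no H
  1 × O (charge -1): no H
  Total hydrogens = 4.
Molecular formula: C6H4BrNO2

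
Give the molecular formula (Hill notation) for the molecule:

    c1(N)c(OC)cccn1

Heavy atoms from the SMILES: 6 C, 2 N, 1 O.
Implicit hydrogens by atom environment:
  3 × C (aromatic): 1 H each → 3
  2 × C (aromatic): no H
  1 × C: 3 H
  1 × N: 2 H
  1 × N (aromatic): no H
  1 × O: no H
  Total hydrogens = 8.
Molecular formula: C6H8N2O

C6H8N2O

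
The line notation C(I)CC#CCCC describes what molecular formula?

C7H11I

Heavy atoms from the SMILES: 7 C, 1 I.
Implicit hydrogens by atom environment:
  4 × C: 2 H each → 8
  2 × C: no H
  1 × C: 3 H
  1 × I: no H
  Total hydrogens = 11.
Molecular formula: C7H11I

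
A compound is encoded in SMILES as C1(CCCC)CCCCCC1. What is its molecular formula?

C11H22

Heavy atoms from the SMILES: 11 C.
Implicit hydrogens by atom environment:
  9 × C: 2 H each → 18
  1 × C: 3 H
  1 × C: 1 H
  Total hydrogens = 22.
Molecular formula: C11H22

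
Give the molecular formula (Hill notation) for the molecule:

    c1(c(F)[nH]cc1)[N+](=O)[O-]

Heavy atoms from the SMILES: 4 C, 1 F, 2 N, 2 O.
Implicit hydrogens by atom environment:
  2 × C (aromatic): 1 H each → 2
  2 × C (aromatic): no H
  1 × F: no H
  1 × N (aromatic): 1 H
  1 × N (charge +1): no H
  1 × O: no H
  1 × O (charge -1): no H
  Total hydrogens = 3.
Molecular formula: C4H3FN2O2

C4H3FN2O2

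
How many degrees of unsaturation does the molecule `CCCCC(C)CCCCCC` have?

Molecular formula from the SMILES: C12H26.
DoU = (2C + 2 + N − H − X)/2 = (2·12 + 2 + 0 − 26 − 0)/2 = 0/2 = 0.
(Structurally: 0 ring(s) + 0 π bond(s) = 0.)

0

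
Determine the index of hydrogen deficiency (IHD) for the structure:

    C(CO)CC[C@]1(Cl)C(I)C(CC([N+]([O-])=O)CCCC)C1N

Molecular formula from the SMILES: C14H26ClIN2O3.
DoU = (2C + 2 + N − H − X)/2 = (2·14 + 2 + 2 − 26 − 2)/2 = 4/2 = 2.
(Structurally: 1 ring(s) + 1 π bond(s) = 2.)

2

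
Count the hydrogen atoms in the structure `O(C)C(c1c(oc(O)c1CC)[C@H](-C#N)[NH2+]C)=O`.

15

Hydrogens are implicit in SMILES; fill each atom to its normal valence:
  4 × C (aromatic): no H
  3 × C: 3 H each → 9
  2 × C: no H
  2 × O: no H
  1 × C: 2 H
  1 × C: 1 H
  1 × N (charge +1): 2 H
  1 × N: no H
  1 × O: 1 H
  1 × O (aromatic): no H
  Total hydrogens = 15.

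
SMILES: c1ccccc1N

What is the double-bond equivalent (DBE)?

Molecular formula from the SMILES: C6H7N.
DoU = (2C + 2 + N − H − X)/2 = (2·6 + 2 + 1 − 7 − 0)/2 = 8/2 = 4.
(Structurally: 1 ring(s) + 3 π bond(s) = 4.)

4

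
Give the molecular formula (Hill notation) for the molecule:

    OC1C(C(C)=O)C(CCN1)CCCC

C11H21NO2

Heavy atoms from the SMILES: 11 C, 1 N, 2 O.
Implicit hydrogens by atom environment:
  5 × C: 2 H each → 10
  3 × C: 1 H each → 3
  2 × C: 3 H each → 6
  1 × C: no H
  1 × N: 1 H
  1 × O: 1 H
  1 × O: no H
  Total hydrogens = 21.
Molecular formula: C11H21NO2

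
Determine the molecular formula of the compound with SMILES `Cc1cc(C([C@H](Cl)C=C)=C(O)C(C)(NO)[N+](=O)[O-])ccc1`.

Heavy atoms from the SMILES: 14 C, 1 Cl, 2 N, 4 O.
Implicit hydrogens by atom environment:
  4 × C (aromatic): 1 H each → 4
  3 × C: no H
  2 × C: 3 H each → 6
  2 × C: 1 H each → 2
  2 × C (aromatic): no H
  2 × O: 1 H each → 2
  1 × C: 2 H
  1 × Cl: no H
  1 × N: 1 H
  1 × N (charge +1): no H
  1 × O: no H
  1 × O (charge -1): no H
  Total hydrogens = 17.
Molecular formula: C14H17ClN2O4

C14H17ClN2O4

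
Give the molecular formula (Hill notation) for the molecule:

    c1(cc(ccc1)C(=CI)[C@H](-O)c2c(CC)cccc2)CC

Heavy atoms from the SMILES: 19 C, 1 I, 1 O.
Implicit hydrogens by atom environment:
  8 × C (aromatic): 1 H each → 8
  4 × C (aromatic): no H
  2 × C: 3 H each → 6
  2 × C: 2 H each → 4
  2 × C: 1 H each → 2
  1 × C: no H
  1 × I: no H
  1 × O: 1 H
  Total hydrogens = 21.
Molecular formula: C19H21IO

C19H21IO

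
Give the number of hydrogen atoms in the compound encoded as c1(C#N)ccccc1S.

5

Hydrogens are implicit in SMILES; fill each atom to its normal valence:
  4 × C (aromatic): 1 H each → 4
  2 × C (aromatic): no H
  1 × C: no H
  1 × N: no H
  1 × S: 1 H
  Total hydrogens = 5.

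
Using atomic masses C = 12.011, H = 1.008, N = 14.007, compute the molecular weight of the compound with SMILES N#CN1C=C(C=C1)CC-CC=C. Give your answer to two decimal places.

160.22

Molecular formula: C10H12N2.
M = 10×12.011 + 12×1.008 + 2×14.007 = 160.22 g/mol.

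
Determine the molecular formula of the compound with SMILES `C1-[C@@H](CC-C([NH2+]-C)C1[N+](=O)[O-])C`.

Heavy atoms from the SMILES: 8 C, 2 N, 2 O.
Implicit hydrogens by atom environment:
  3 × C: 2 H each → 6
  3 × C: 1 H each → 3
  2 × C: 3 H each → 6
  1 × N (charge +1): 2 H
  1 × N (charge +1): no H
  1 × O: no H
  1 × O (charge -1): no H
  Total hydrogens = 17.
Net charge +1.
Molecular formula: C8H17N2O2+

C8H17N2O2+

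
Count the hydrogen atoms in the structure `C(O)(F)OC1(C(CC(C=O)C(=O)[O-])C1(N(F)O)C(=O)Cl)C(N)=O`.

Hydrogens are implicit in SMILES; fill each atom to its normal valence:
  5 × C: no H
  5 × O: no H
  4 × C: 1 H each → 4
  2 × F: no H
  2 × O: 1 H each → 2
  1 × C: 2 H
  1 × Cl: no H
  1 × N: 2 H
  1 × N: no H
  1 × O (charge -1): no H
  Total hydrogens = 10.

10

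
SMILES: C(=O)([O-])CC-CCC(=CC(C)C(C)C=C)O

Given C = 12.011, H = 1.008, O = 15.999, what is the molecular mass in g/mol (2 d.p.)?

Molecular formula: C13H21O3-.
M = 13×12.011 + 21×1.008 + 3×15.999 = 225.31 g/mol.

225.31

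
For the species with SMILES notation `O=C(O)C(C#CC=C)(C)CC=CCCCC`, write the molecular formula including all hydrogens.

C14H20O2

Heavy atoms from the SMILES: 14 C, 2 O.
Implicit hydrogens by atom environment:
  5 × C: 2 H each → 10
  4 × C: no H
  3 × C: 1 H each → 3
  2 × C: 3 H each → 6
  1 × O: 1 H
  1 × O: no H
  Total hydrogens = 20.
Molecular formula: C14H20O2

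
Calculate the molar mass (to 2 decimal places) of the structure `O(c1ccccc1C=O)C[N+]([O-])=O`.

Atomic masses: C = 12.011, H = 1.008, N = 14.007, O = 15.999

Molecular formula: C8H7NO4.
M = 8×12.011 + 7×1.008 + 1×14.007 + 4×15.999 = 181.15 g/mol.

181.15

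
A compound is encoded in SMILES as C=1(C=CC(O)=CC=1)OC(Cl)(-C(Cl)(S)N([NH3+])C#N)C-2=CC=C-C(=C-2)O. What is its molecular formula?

Heavy atoms from the SMILES: 15 C, 2 Cl, 3 N, 3 O, 1 S.
Implicit hydrogens by atom environment:
  8 × C (aromatic): 1 H each → 8
  4 × C (aromatic): no H
  3 × C: no H
  2 × Cl: no H
  2 × N: no H
  2 × O: 1 H each → 2
  1 × N (charge +1): 3 H
  1 × O: no H
  1 × S: 1 H
  Total hydrogens = 14.
Net charge +1.
Molecular formula: C15H14Cl2N3O3S+

C15H14Cl2N3O3S+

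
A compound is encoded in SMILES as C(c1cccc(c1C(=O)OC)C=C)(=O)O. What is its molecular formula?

C11H10O4

Heavy atoms from the SMILES: 11 C, 4 O.
Implicit hydrogens by atom environment:
  3 × C (aromatic): 1 H each → 3
  3 × C (aromatic): no H
  3 × O: no H
  2 × C: no H
  1 × C: 3 H
  1 × C: 2 H
  1 × C: 1 H
  1 × O: 1 H
  Total hydrogens = 10.
Molecular formula: C11H10O4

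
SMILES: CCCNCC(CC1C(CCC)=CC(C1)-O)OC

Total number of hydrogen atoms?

29

Hydrogens are implicit in SMILES; fill each atom to its normal valence:
  7 × C: 2 H each → 14
  4 × C: 1 H each → 4
  3 × C: 3 H each → 9
  1 × C: no H
  1 × N: 1 H
  1 × O: 1 H
  1 × O: no H
  Total hydrogens = 29.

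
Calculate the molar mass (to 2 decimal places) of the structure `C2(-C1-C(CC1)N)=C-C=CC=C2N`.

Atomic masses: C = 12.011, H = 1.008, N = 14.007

162.24

Molecular formula: C10H14N2.
M = 10×12.011 + 14×1.008 + 2×14.007 = 162.24 g/mol.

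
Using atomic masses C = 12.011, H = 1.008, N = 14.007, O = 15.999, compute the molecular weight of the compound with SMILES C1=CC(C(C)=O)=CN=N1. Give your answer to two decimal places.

122.13

Molecular formula: C6H6N2O.
M = 6×12.011 + 6×1.008 + 2×14.007 + 1×15.999 = 122.13 g/mol.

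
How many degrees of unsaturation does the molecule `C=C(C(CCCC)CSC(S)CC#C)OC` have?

3

Molecular formula from the SMILES: C13H22OS2.
DoU = (2C + 2 + N − H − X)/2 = (2·13 + 2 + 0 − 22 − 0)/2 = 6/2 = 3.
(Structurally: 0 ring(s) + 3 π bond(s) = 3.)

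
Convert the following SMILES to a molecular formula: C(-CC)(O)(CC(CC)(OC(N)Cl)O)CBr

C9H19BrClNO3

Heavy atoms from the SMILES: 1 Br, 9 C, 1 Cl, 1 N, 3 O.
Implicit hydrogens by atom environment:
  4 × C: 2 H each → 8
  2 × C: 3 H each → 6
  2 × C: no H
  2 × O: 1 H each → 2
  1 × Br: no H
  1 × C: 1 H
  1 × Cl: no H
  1 × N: 2 H
  1 × O: no H
  Total hydrogens = 19.
Molecular formula: C9H19BrClNO3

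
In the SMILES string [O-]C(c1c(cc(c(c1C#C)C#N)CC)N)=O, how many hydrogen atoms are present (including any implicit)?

Hydrogens are implicit in SMILES; fill each atom to its normal valence:
  5 × C (aromatic): no H
  3 × C: no H
  1 × C: 3 H
  1 × C: 2 H
  1 × C (aromatic): 1 H
  1 × C: 1 H
  1 × N: 2 H
  1 × N: no H
  1 × O: no H
  1 × O (charge -1): no H
  Total hydrogens = 9.

9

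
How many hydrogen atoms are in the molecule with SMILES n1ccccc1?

Hydrogens are implicit in SMILES; fill each atom to its normal valence:
  5 × C (aromatic): 1 H each → 5
  1 × N (aromatic): no H
  Total hydrogens = 5.

5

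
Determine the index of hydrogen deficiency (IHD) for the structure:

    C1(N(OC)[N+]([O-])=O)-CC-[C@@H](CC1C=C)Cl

Molecular formula from the SMILES: C9H15ClN2O3.
DoU = (2C + 2 + N − H − X)/2 = (2·9 + 2 + 2 − 15 − 1)/2 = 6/2 = 3.
(Structurally: 1 ring(s) + 2 π bond(s) = 3.)

3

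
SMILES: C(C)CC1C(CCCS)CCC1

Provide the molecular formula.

C11H22S

Heavy atoms from the SMILES: 11 C, 1 S.
Implicit hydrogens by atom environment:
  8 × C: 2 H each → 16
  2 × C: 1 H each → 2
  1 × C: 3 H
  1 × S: 1 H
  Total hydrogens = 22.
Molecular formula: C11H22S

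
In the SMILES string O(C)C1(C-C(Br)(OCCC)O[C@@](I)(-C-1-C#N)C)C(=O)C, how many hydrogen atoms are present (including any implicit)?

19

Hydrogens are implicit in SMILES; fill each atom to its normal valence:
  5 × C: no H
  4 × C: 3 H each → 12
  4 × O: no H
  3 × C: 2 H each → 6
  1 × Br: no H
  1 × C: 1 H
  1 × I: no H
  1 × N: no H
  Total hydrogens = 19.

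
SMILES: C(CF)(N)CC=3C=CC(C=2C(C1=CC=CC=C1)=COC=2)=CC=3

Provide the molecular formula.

Heavy atoms from the SMILES: 19 C, 1 F, 1 N, 1 O.
Implicit hydrogens by atom environment:
  11 × C (aromatic): 1 H each → 11
  5 × C (aromatic): no H
  2 × C: 2 H each → 4
  1 × C: 1 H
  1 × F: no H
  1 × N: 2 H
  1 × O (aromatic): no H
  Total hydrogens = 18.
Molecular formula: C19H18FNO

C19H18FNO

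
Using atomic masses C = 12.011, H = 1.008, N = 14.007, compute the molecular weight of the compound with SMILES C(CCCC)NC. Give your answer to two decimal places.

Molecular formula: C6H15N.
M = 6×12.011 + 15×1.008 + 1×14.007 = 101.19 g/mol.

101.19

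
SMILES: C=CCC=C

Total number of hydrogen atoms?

8

Hydrogens are implicit in SMILES; fill each atom to its normal valence:
  3 × C: 2 H each → 6
  2 × C: 1 H each → 2
  Total hydrogens = 8.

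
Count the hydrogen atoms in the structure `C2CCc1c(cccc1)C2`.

Hydrogens are implicit in SMILES; fill each atom to its normal valence:
  4 × C: 2 H each → 8
  4 × C (aromatic): 1 H each → 4
  2 × C (aromatic): no H
  Total hydrogens = 12.

12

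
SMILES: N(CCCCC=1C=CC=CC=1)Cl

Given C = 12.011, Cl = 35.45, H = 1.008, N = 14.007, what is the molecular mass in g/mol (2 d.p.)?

183.68

Molecular formula: C10H14ClN.
M = 10×12.011 + 1×35.45 + 14×1.008 + 1×14.007 = 183.68 g/mol.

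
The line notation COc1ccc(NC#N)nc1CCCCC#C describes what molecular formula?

Heavy atoms from the SMILES: 13 C, 3 N, 1 O.
Implicit hydrogens by atom environment:
  4 × C: 2 H each → 8
  3 × C (aromatic): no H
  2 × C (aromatic): 1 H each → 2
  2 × C: no H
  1 × C: 3 H
  1 × C: 1 H
  1 × N: 1 H
  1 × N (aromatic): no H
  1 × N: no H
  1 × O: no H
  Total hydrogens = 15.
Molecular formula: C13H15N3O

C13H15N3O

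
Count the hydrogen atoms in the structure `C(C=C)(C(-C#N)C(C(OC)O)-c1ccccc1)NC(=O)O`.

Hydrogens are implicit in SMILES; fill each atom to its normal valence:
  5 × C: 1 H each → 5
  5 × C (aromatic): 1 H each → 5
  2 × C: no H
  2 × O: 1 H each → 2
  2 × O: no H
  1 × C: 3 H
  1 × C: 2 H
  1 × C (aromatic): no H
  1 × N: 1 H
  1 × N: no H
  Total hydrogens = 18.

18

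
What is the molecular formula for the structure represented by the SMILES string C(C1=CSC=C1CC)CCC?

C10H16S

Heavy atoms from the SMILES: 10 C, 1 S.
Implicit hydrogens by atom environment:
  4 × C: 2 H each → 8
  2 × C: 3 H each → 6
  2 × C (aromatic): 1 H each → 2
  2 × C (aromatic): no H
  1 × S (aromatic): no H
  Total hydrogens = 16.
Molecular formula: C10H16S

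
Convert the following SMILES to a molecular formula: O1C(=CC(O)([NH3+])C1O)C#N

C5H7N2O3+

Heavy atoms from the SMILES: 5 C, 2 N, 3 O.
Implicit hydrogens by atom environment:
  3 × C: no H
  2 × C: 1 H each → 2
  2 × O: 1 H each → 2
  1 × N (charge +1): 3 H
  1 × N: no H
  1 × O: no H
  Total hydrogens = 7.
Net charge +1.
Molecular formula: C5H7N2O3+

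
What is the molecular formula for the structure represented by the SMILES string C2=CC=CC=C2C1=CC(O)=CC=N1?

Heavy atoms from the SMILES: 11 C, 1 N, 1 O.
Implicit hydrogens by atom environment:
  8 × C (aromatic): 1 H each → 8
  3 × C (aromatic): no H
  1 × N (aromatic): no H
  1 × O: 1 H
  Total hydrogens = 9.
Molecular formula: C11H9NO

C11H9NO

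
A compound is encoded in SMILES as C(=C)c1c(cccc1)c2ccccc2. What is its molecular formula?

C14H12

Heavy atoms from the SMILES: 14 C.
Implicit hydrogens by atom environment:
  9 × C (aromatic): 1 H each → 9
  3 × C (aromatic): no H
  1 × C: 2 H
  1 × C: 1 H
  Total hydrogens = 12.
Molecular formula: C14H12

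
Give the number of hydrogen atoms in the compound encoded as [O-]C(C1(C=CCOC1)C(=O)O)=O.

7

Hydrogens are implicit in SMILES; fill each atom to its normal valence:
  3 × C: no H
  3 × O: no H
  2 × C: 2 H each → 4
  2 × C: 1 H each → 2
  1 × O: 1 H
  1 × O (charge -1): no H
  Total hydrogens = 7.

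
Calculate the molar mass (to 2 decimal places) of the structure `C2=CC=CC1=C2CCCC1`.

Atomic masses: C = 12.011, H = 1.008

Molecular formula: C10H12.
M = 10×12.011 + 12×1.008 = 132.21 g/mol.

132.21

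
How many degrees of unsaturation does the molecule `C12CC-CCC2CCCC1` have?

Molecular formula from the SMILES: C10H18.
DoU = (2C + 2 + N − H − X)/2 = (2·10 + 2 + 0 − 18 − 0)/2 = 4/2 = 2.
(Structurally: 2 ring(s) + 0 π bond(s) = 2.)

2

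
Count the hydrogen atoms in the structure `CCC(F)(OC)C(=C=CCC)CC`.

19

Hydrogens are implicit in SMILES; fill each atom to its normal valence:
  4 × C: 3 H each → 12
  3 × C: 2 H each → 6
  3 × C: no H
  1 × C: 1 H
  1 × F: no H
  1 × O: no H
  Total hydrogens = 19.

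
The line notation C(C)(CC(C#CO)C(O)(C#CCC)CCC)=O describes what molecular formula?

C14H20O3

Heavy atoms from the SMILES: 14 C, 3 O.
Implicit hydrogens by atom environment:
  6 × C: no H
  4 × C: 2 H each → 8
  3 × C: 3 H each → 9
  2 × O: 1 H each → 2
  1 × C: 1 H
  1 × O: no H
  Total hydrogens = 20.
Molecular formula: C14H20O3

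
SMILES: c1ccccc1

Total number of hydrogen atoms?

6

Hydrogens are implicit in SMILES; fill each atom to its normal valence:
  6 × C (aromatic): 1 H each → 6
  Total hydrogens = 6.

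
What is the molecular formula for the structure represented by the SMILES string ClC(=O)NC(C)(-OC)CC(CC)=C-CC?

C11H20ClNO2

Heavy atoms from the SMILES: 11 C, 1 Cl, 1 N, 2 O.
Implicit hydrogens by atom environment:
  4 × C: 3 H each → 12
  3 × C: 2 H each → 6
  3 × C: no H
  2 × O: no H
  1 × C: 1 H
  1 × Cl: no H
  1 × N: 1 H
  Total hydrogens = 20.
Molecular formula: C11H20ClNO2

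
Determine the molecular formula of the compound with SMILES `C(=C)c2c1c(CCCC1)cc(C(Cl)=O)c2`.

C13H13ClO

Heavy atoms from the SMILES: 13 C, 1 Cl, 1 O.
Implicit hydrogens by atom environment:
  5 × C: 2 H each → 10
  4 × C (aromatic): no H
  2 × C (aromatic): 1 H each → 2
  1 × C: 1 H
  1 × C: no H
  1 × Cl: no H
  1 × O: no H
  Total hydrogens = 13.
Molecular formula: C13H13ClO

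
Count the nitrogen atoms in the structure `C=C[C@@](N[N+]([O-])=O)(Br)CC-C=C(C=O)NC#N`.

The symbol for nitrogen appears 4 times in the SMILES.

4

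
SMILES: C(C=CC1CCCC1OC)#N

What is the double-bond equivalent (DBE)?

Molecular formula from the SMILES: C9H13NO.
DoU = (2C + 2 + N − H − X)/2 = (2·9 + 2 + 1 − 13 − 0)/2 = 8/2 = 4.
(Structurally: 1 ring(s) + 3 π bond(s) = 4.)

4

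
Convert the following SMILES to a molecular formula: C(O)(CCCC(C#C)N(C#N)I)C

C9H13IN2O

Heavy atoms from the SMILES: 9 C, 1 I, 2 N, 1 O.
Implicit hydrogens by atom environment:
  3 × C: 2 H each → 6
  3 × C: 1 H each → 3
  2 × C: no H
  2 × N: no H
  1 × C: 3 H
  1 × I: no H
  1 × O: 1 H
  Total hydrogens = 13.
Molecular formula: C9H13IN2O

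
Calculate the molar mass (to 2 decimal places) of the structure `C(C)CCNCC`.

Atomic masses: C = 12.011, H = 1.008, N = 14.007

101.19

Molecular formula: C6H15N.
M = 6×12.011 + 15×1.008 + 1×14.007 = 101.19 g/mol.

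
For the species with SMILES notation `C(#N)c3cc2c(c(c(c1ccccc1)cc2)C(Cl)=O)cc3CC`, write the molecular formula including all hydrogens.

Heavy atoms from the SMILES: 20 C, 1 Cl, 1 N, 1 O.
Implicit hydrogens by atom environment:
  9 × C (aromatic): 1 H each → 9
  7 × C (aromatic): no H
  2 × C: no H
  1 × C: 3 H
  1 × C: 2 H
  1 × Cl: no H
  1 × N: no H
  1 × O: no H
  Total hydrogens = 14.
Molecular formula: C20H14ClNO

C20H14ClNO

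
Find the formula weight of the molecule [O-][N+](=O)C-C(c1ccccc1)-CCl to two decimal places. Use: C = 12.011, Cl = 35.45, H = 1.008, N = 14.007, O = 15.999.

Molecular formula: C9H10ClNO2.
M = 9×12.011 + 1×35.45 + 10×1.008 + 1×14.007 + 2×15.999 = 199.63 g/mol.

199.63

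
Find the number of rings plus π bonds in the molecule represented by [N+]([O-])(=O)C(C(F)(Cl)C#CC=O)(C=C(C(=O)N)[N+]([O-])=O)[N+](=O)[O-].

Molecular formula from the SMILES: C8H4ClFN4O8.
DoU = (2C + 2 + N − H − X)/2 = (2·8 + 2 + 4 − 4 − 2)/2 = 16/2 = 8.
(Structurally: 0 ring(s) + 8 π bond(s) = 8.)

8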